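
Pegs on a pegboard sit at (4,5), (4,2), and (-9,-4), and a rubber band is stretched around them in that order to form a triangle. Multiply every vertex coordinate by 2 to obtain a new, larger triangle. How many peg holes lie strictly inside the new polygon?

74

The shoelace formula gives twice the area as |[4·2 − 4·5] + [4·(-4) − (-9)·2] + [(-9)·5 − 4·(-4)]| = 39, so the area is 19.5.
Along each edge there are gcd(|Δx|,|Δy|)+1 lattice points, so counting each shared vertex once the boundary has gcd(0,3) + gcd(13,6) + gcd(13,9) = 3+1+1 = 5.
Scaling by 2 multiplies the area by 2² = 4 (so the new area is 78) and multiplies the boundary lattice-point count by 2, giving 10.
By Pick's theorem, the interior count of the dilated polygon is 78 − 10/2 + 1 = 74.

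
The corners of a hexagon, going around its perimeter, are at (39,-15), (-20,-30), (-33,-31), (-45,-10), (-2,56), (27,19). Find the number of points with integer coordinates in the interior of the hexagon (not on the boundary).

4067

By the shoelace formula, twice the signed area is |(39·(-30) − (-20)·(-15)) + ((-20)·(-31) − (-33)·(-30)) + ((-33)·(-10) − (-45)·(-31)) + ((-45)·56 − (-2)·(-10)) + ((-2)·19 − 27·56) + (27·(-15) − 39·19)| = 8141, so the area is 8141/2.
The number of boundary lattice points is Σ gcd(|Δx|,|Δy|) = gcd(59,15) + gcd(13,1) + gcd(12,21) + gcd(43,66) + gcd(29,37) + gcd(12,34) = 1+1+3+1+1+2 = 9.
By Pick's theorem A = I + B/2 − 1, so I = 8141/2 − 9/2 + 1 = 4067.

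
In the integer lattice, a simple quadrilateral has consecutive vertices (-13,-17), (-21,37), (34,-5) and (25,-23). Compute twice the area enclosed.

By the shoelace formula, twice the signed area is |[(-13)·37 − (-21)·(-17)] + [(-21)·(-5) − 34·37] + [34·(-23) − 25·(-5)] + [25·(-17) − (-13)·(-23)]| = 3372, so the area is 1686.

3372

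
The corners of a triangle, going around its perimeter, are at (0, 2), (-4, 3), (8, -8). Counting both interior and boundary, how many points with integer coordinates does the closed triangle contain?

19

The shoelace formula gives twice the area as |(0·3 − (-4)·2) + ((-4)·(-8) − 8·3) + (8·2 − 0·(-8))| = 32, so the area is 16.
The number of boundary lattice points is Σ gcd(|Δx|,|Δy|) = gcd(4,1) + gcd(12,11) + gcd(8,10) = 1+1+2 = 4.
Pick's theorem gives I = A − B/2 + 1 = 16 − 4/2 + 1 = 15, so the closed region contains I + B = 15 + 4 = 19 lattice points.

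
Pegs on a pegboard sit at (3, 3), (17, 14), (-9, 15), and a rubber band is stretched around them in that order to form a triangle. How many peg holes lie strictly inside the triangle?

144

The shoelace formula gives twice the area as |(3·14 − 17·3) + (17·15 − (-9)·14) + ((-9)·3 − 3·15)| = 300, so the area is 150.
Summing gcd(|Δx|,|Δy|) over the edges gives the boundary count: gcd(14,11) + gcd(26,1) + gcd(12,12) = 1+1+12 = 14.
By Pick's theorem A = I + B/2 − 1, so I = 150 − 14/2 + 1 = 144.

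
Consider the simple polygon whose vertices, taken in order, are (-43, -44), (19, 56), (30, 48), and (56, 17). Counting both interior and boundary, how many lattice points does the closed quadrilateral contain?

The shoelace formula gives twice the area as |((-43)·56 − 19·(-44)) + (19·48 − 30·56) + (30·17 − 56·48) + (56·(-44) − (-43)·17)| = 6251, so the area is 6251/2.
The number of boundary lattice points is Σ gcd(|Δx|,|Δy|) = gcd(62,100) + gcd(11,8) + gcd(26,31) + gcd(99,61) = 2+1+1+1 = 5.
Pick's theorem gives I = A − B/2 + 1 = 6251/2 − 5/2 + 1 = 3124, so the closed region contains I + B = 3124 + 5 = 3129 lattice points.

3129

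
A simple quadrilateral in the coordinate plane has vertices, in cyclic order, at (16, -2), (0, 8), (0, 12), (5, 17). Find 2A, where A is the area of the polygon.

Using the shoelace formula, 2A = |[16·8 − 0·(-2)] + [0·12 − 0·8] + [0·17 − 5·12] + [5·(-2) − 16·17]| = 214, so the area is 107.

214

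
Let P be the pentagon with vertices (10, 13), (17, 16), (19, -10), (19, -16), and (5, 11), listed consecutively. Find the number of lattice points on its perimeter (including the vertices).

11

Along each edge there are gcd(|Δx|,|Δy|)+1 lattice points, so counting each shared vertex once the boundary has gcd(7,3) + gcd(2,26) + gcd(0,6) + gcd(14,27) + gcd(5,2) = 1+2+6+1+1 = 11.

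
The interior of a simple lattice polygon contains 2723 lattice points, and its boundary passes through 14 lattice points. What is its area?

2729

By Pick's theorem, A = I + B/2 − 1 = 2723 + 14/2 − 1 = 2729.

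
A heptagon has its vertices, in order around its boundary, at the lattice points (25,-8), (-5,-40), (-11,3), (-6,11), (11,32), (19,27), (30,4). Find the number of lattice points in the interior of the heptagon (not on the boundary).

By the shoelace formula, twice the signed area is |[25·(-40) − (-5)·(-8)] + [(-5)·3 − (-11)·(-40)] + [(-11)·11 − (-6)·3] + [(-6)·32 − 11·11] + [11·27 − 19·32] + [19·4 − 30·27] + [30·(-8) − 25·4]| = 3296, so the area is 1648.
Along each edge there are gcd(|Δx|,|Δy|)+1 lattice points, so counting each shared vertex once the boundary has gcd(30,32) + gcd(6,43) + gcd(5,8) + gcd(17,21) + gcd(8,5) + gcd(11,23) + gcd(5,12) = 2+1+1+1+1+1+1 = 8.
Pick's theorem gives I = A − B/2 + 1 = 1648 − 8/2 + 1 = 1645.

1645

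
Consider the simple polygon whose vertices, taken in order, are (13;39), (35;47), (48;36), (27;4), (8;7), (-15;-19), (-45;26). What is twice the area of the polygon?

5758

The shoelace formula gives twice the area as |[13·47 − 35·39] + [35·36 − 48·47] + [48·4 − 27·36] + [27·7 − 8·4] + [8·(-19) − (-15)·7] + [(-15)·26 − (-45)·(-19)] + [(-45)·39 − 13·26]| = 5758, so the area is 2879.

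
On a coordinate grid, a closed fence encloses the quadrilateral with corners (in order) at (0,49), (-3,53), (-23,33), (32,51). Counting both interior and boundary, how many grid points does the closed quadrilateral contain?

Using the shoelace formula, 2A = |[0·53 − (-3)·49] + [(-3)·33 − (-23)·53] + [(-23)·51 − 32·33] + [32·49 − 0·51]| = 606, so the area is 303.
The number of boundary lattice points is Σ gcd(|Δx|,|Δy|) = gcd(3,4) + gcd(20,20) + gcd(55,18) + gcd(32,2) = 1+20+1+2 = 24.
Pick's theorem gives I = A − B/2 + 1 = 303 − 24/2 + 1 = 292, so the closed region contains I + B = 292 + 24 = 316 lattice points.

316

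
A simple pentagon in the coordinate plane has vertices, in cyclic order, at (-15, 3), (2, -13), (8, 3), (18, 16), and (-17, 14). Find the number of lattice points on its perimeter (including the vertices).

Along each edge there are gcd(|Δx|,|Δy|)+1 lattice points, so counting each shared vertex once the boundary has gcd(17,16) + gcd(6,16) + gcd(10,13) + gcd(35,2) + gcd(2,11) = 1+2+1+1+1 = 6.

6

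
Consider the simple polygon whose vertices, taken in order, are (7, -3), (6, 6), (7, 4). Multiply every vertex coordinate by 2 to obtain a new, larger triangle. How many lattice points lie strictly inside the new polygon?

By the shoelace formula, twice the signed area is |[7·6 − 6·(-3)] + [6·4 − 7·6] + [7·(-3) − 7·4]| = 7, so the area is 3.5.
Along each edge there are gcd(|Δx|,|Δy|)+1 lattice points, so counting each shared vertex once the boundary has gcd(1,9) + gcd(1,2) + gcd(0,7) = 1+1+7 = 9.
Scaling by 2 multiplies the area by 2² = 4 (so the new area is 14) and multiplies the boundary lattice-point count by 2, giving 18.
By Pick's theorem, the interior count of the dilated polygon is 14 − 18/2 + 1 = 6.

6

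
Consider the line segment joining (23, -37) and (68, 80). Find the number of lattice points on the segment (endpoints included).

The number of lattice points on a segment between lattice points is gcd(|Δx|,|Δy|) + 1 = gcd(45,117) + 1 = 9 + 1 = 10.

10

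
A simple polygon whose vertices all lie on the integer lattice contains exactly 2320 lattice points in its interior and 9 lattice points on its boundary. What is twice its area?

4647

Pick's theorem states A = I + B/2 − 1, so A = 2320 + 9/2 − 1 = 4647/2.
Hence 2A = 4647.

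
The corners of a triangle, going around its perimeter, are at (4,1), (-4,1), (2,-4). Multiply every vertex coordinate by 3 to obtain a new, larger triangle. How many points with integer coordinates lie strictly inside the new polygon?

The shoelace formula gives twice the area as |[4·1 − (-4)·1] + [(-4)·(-4) − 2·1] + [2·1 − 4·(-4)]| = 40, so the area is 20.
Summing gcd(|Δx|,|Δy|) over the edges gives the boundary count: gcd(8,0) + gcd(6,5) + gcd(2,5) = 8+1+1 = 10.
Scaling by 3 multiplies the area by 3² = 9 (so the new area is 180) and multiplies the boundary lattice-point count by 3, giving 30.
By Pick's theorem, the interior count of the dilated polygon is 180 − 30/2 + 1 = 166.

166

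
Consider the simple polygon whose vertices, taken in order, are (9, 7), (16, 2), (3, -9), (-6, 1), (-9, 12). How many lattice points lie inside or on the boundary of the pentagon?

By the shoelace formula, twice the signed area is |[9·2 − 16·7] + [16·(-9) − 3·2] + [3·1 − (-6)·(-9)] + [(-6)·12 − (-9)·1] + [(-9)·7 − 9·12]| = 529, so the area is 529/2.
The number of boundary lattice points is Σ gcd(|Δx|,|Δy|) = gcd(7,5) + gcd(13,11) + gcd(9,10) + gcd(3,11) + gcd(18,5) = 1+1+1+1+1 = 5.
Pick's theorem gives I = A − B/2 + 1 = 529/2 − 5/2 + 1 = 263, so the closed region contains I + B = 263 + 5 = 268 lattice points.

268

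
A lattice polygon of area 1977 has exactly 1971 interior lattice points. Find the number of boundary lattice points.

Pick's theorem gives A = I + B/2 − 1, so B = 2(A − I + 1) = 2(1977 − 1971 + 1) = 14.

14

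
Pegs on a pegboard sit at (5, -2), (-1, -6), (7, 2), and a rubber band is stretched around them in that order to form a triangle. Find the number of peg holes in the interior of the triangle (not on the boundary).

3

By the shoelace formula, twice the signed area is |(5·(-6) − (-1)·(-2)) + ((-1)·2 − 7·(-6)) + (7·(-2) − 5·2)| = 16, so the area is 8.
Summing gcd(|Δx|,|Δy|) over the edges gives the boundary count: gcd(6,4) + gcd(8,8) + gcd(2,4) = 2+8+2 = 12.
Pick's theorem gives I = A − B/2 + 1 = 8 − 12/2 + 1 = 3.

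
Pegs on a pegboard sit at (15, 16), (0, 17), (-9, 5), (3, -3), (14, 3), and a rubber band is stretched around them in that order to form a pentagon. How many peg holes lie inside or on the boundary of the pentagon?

The shoelace formula gives twice the area as |[15·17 − 0·16] + [0·5 − (-9)·17] + [(-9)·(-3) − 3·5] + [3·3 − 14·(-3)] + [14·16 − 15·3]| = 650, so the area is 325.
Along each edge there are gcd(|Δx|,|Δy|)+1 lattice points, so counting each shared vertex once the boundary has gcd(15,1) + gcd(9,12) + gcd(12,8) + gcd(11,6) + gcd(1,13) = 1+3+4+1+1 = 10.
Pick's theorem gives I = A − B/2 + 1 = 325 − 10/2 + 1 = 321, so the closed region contains I + B = 321 + 10 = 331 lattice points.

331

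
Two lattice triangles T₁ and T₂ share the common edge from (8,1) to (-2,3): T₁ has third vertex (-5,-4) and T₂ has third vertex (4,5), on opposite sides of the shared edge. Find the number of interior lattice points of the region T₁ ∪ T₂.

51

The union is the simple quadrilateral with vertices (8,1), (-5,-4), (-2,3), (4,5) in order.
By the shoelace formula, twice the signed area is |[8·(-4) − (-5)·1] + [(-5)·3 − (-2)·(-4)] + [(-2)·5 − 4·3] + [4·1 − 8·5]| = 108, so the area is 54.
Summing gcd(|Δx|,|Δy|) over the edges gives the boundary count: gcd(13,5) + gcd(3,7) + gcd(6,2) + gcd(4,4) = 1+1+2+4 = 8.
By Pick's theorem I = A − B/2 + 1 = 54 − 8/2 + 1 = 51.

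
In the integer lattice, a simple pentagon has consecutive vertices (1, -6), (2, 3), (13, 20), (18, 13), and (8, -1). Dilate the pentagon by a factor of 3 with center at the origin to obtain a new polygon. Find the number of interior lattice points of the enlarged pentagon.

The shoelace formula gives twice the area as |(1·3 − 2·(-6)) + (2·20 − 13·3) + (13·13 − 18·20) + (18·(-1) − 8·13) + (8·(-6) − 1·(-1))| = 344, so the area is 172.
The number of boundary lattice points is Σ gcd(|Δx|,|Δy|) = gcd(1,9) + gcd(11,17) + gcd(5,7) + gcd(10,14) + gcd(7,5) = 1+1+1+2+1 = 6.
Scaling by 3 multiplies the area by 3² = 9 (so the new area is 1548) and multiplies the boundary lattice-point count by 3, giving 18.
By Pick's theorem, the interior count of the dilated polygon is 1548 − 18/2 + 1 = 1540.

1540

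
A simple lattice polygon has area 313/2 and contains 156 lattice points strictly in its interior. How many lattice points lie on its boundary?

Pick's theorem gives A = I + B/2 − 1, so B = 2(A − I + 1) = 2(313/2 − 156 + 1) = 3.

3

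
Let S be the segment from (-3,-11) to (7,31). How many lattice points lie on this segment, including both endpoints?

3

The number of lattice points on a segment between lattice points is gcd(|Δx|,|Δy|) + 1 = gcd(10,42) + 1 = 2 + 1 = 3.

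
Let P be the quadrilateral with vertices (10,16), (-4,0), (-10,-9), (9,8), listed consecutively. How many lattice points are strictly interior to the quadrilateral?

The shoelace formula gives twice the area as |(10·0 − (-4)·16) + ((-4)·(-9) − (-10)·0) + ((-10)·8 − 9·(-9)) + (9·16 − 10·8)| = 165, so the area is 82.5.
Summing gcd(|Δx|,|Δy|) over the edges gives the boundary count: gcd(14,16) + gcd(6,9) + gcd(19,17) + gcd(1,8) = 2+3+1+1 = 7.
Pick's theorem gives I = A − B/2 + 1 = 82.5 − 7/2 + 1 = 80.

80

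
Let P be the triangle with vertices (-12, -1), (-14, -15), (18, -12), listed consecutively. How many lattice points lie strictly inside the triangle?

220

Using the shoelace formula, 2A = |((-12)·(-15) − (-14)·(-1)) + ((-14)·(-12) − 18·(-15)) + (18·(-1) − (-12)·(-12))| = 442, so the area is 221.
The number of boundary lattice points is Σ gcd(|Δx|,|Δy|) = gcd(2,14) + gcd(32,3) + gcd(30,11) = 2+1+1 = 4.
By Pick's theorem A = I + B/2 − 1, so I = 221 − 4/2 + 1 = 220.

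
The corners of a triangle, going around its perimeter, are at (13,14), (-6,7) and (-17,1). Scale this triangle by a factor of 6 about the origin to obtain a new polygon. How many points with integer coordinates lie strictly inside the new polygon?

658

Using the shoelace formula, 2A = |(13·7 − (-6)·14) + ((-6)·1 − (-17)·7) + ((-17)·14 − 13·1)| = 37, so the area is 37/2.
Along each edge there are gcd(|Δx|,|Δy|)+1 lattice points, so counting each shared vertex once the boundary has gcd(19,7) + gcd(11,6) + gcd(30,13) = 1+1+1 = 3.
Scaling by 6 multiplies the area by 6² = 36 (so the new area is 666) and multiplies the boundary lattice-point count by 6, giving 18.
By Pick's theorem, the interior count of the dilated polygon is 666 − 18/2 + 1 = 658.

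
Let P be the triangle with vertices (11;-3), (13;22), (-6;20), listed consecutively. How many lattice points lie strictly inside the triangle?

235

By the shoelace formula, twice the signed area is |(11·22 − 13·(-3)) + (13·20 − (-6)·22) + ((-6)·(-3) − 11·20)| = 471, so the area is 471/2.
The number of boundary lattice points is Σ gcd(|Δx|,|Δy|) = gcd(2,25) + gcd(19,2) + gcd(17,23) = 1+1+1 = 3.
Pick's theorem gives I = A − B/2 + 1 = 471/2 − 3/2 + 1 = 235.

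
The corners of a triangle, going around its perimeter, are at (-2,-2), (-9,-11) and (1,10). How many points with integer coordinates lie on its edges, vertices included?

5

The number of boundary lattice points is Σ gcd(|Δx|,|Δy|) = gcd(7,9) + gcd(10,21) + gcd(3,12) = 1+1+3 = 5.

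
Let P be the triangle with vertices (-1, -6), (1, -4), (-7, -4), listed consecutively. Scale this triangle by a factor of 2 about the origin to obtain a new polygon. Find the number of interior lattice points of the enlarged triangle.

21

By the shoelace formula, twice the signed area is |[(-1)·(-4) − 1·(-6)] + [1·(-4) − (-7)·(-4)] + [(-7)·(-6) − (-1)·(-4)]| = 16, so the area is 8.
The number of boundary lattice points is Σ gcd(|Δx|,|Δy|) = gcd(2,2) + gcd(8,0) + gcd(6,2) = 2+8+2 = 12.
Scaling by 2 multiplies the area by 2² = 4 (so the new area is 32) and multiplies the boundary lattice-point count by 2, giving 24.
By Pick's theorem, the interior count of the dilated polygon is 32 − 24/2 + 1 = 21.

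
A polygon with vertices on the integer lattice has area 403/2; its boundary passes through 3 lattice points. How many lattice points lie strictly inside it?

201

From Pick's theorem, I = A − B/2 + 1 = 403/2 − 3/2 + 1 = 201.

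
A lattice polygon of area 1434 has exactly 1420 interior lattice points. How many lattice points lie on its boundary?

Pick's theorem gives A = I + B/2 − 1, so B = 2(A − I + 1) = 2(1434 − 1420 + 1) = 30.

30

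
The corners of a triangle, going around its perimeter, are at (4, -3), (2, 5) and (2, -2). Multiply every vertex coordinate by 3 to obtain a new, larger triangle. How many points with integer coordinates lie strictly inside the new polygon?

The shoelace formula gives twice the area as |[4·5 − 2·(-3)] + [2·(-2) − 2·5] + [2·(-3) − 4·(-2)]| = 14, so the area is 7.
The number of boundary lattice points is Σ gcd(|Δx|,|Δy|) = gcd(2,8) + gcd(0,7) + gcd(2,1) = 2+7+1 = 10.
Scaling by 3 multiplies the area by 3² = 9 (so the new area is 63) and multiplies the boundary lattice-point count by 3, giving 30.
By Pick's theorem, the interior count of the dilated polygon is 63 − 30/2 + 1 = 49.

49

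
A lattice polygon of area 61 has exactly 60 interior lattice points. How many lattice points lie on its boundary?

4

Pick's theorem gives A = I + B/2 − 1, so B = 2(A − I + 1) = 2(61 − 60 + 1) = 4.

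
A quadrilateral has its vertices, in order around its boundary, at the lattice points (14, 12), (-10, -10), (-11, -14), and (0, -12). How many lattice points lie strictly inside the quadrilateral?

153

By the shoelace formula, twice the signed area is |[14·(-10) − (-10)·12] + [(-10)·(-14) − (-11)·(-10)] + [(-11)·(-12) − 0·(-14)] + [0·12 − 14·(-12)]| = 310, so the area is 155.
Summing gcd(|Δx|,|Δy|) over the edges gives the boundary count: gcd(24,22) + gcd(1,4) + gcd(11,2) + gcd(14,24) = 2+1+1+2 = 6.
Pick's theorem gives I = A − B/2 + 1 = 155 − 6/2 + 1 = 153.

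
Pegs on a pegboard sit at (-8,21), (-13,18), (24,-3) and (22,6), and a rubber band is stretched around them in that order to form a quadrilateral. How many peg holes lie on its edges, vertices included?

Summing gcd(|Δx|,|Δy|) over the edges gives the boundary count: gcd(5,3) + gcd(37,21) + gcd(2,9) + gcd(30,15) = 1+1+1+15 = 18.

18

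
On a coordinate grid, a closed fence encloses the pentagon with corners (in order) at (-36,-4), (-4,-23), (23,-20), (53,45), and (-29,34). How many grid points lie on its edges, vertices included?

11

The number of boundary lattice points is Σ gcd(|Δx|,|Δy|) = gcd(32,19) + gcd(27,3) + gcd(30,65) + gcd(82,11) + gcd(7,38) = 1+3+5+1+1 = 11.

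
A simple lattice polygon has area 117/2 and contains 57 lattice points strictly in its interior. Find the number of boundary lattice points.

Pick's theorem gives A = I + B/2 − 1, so B = 2(A − I + 1) = 2(117/2 − 57 + 1) = 5.

5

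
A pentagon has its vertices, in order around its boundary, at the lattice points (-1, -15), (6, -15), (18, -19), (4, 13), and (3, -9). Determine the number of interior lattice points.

Using the shoelace formula, 2A = |[(-1)·(-15) − 6·(-15)] + [6·(-19) − 18·(-15)] + [18·13 − 4·(-19)] + [4·(-9) − 3·13] + [3·(-15) − (-1)·(-9)]| = 442, so the area is 221.
The number of boundary lattice points is Σ gcd(|Δx|,|Δy|) = gcd(7,0) + gcd(12,4) + gcd(14,32) + gcd(1,22) + gcd(4,6) = 7+4+2+1+2 = 16.
Pick's theorem gives I = A − B/2 + 1 = 221 − 16/2 + 1 = 214.

214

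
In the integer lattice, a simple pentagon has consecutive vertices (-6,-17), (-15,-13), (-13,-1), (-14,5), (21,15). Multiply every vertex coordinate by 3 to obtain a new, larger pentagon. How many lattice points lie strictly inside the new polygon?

4450

The shoelace formula gives twice the area as |((-6)·(-13) − (-15)·(-17)) + ((-15)·(-1) − (-13)·(-13)) + ((-13)·5 − (-14)·(-1)) + ((-14)·15 − 21·5) + (21·(-17) − (-6)·15)| = 992, so the area is 496.
The number of boundary lattice points is Σ gcd(|Δx|,|Δy|) = gcd(9,4) + gcd(2,12) + gcd(1,6) + gcd(35,10) + gcd(27,32) = 1+2+1+5+1 = 10.
Scaling by 3 multiplies the area by 3² = 9 (so the new area is 4464) and multiplies the boundary lattice-point count by 3, giving 30.
By Pick's theorem, the interior count of the dilated polygon is 4464 − 30/2 + 1 = 4450.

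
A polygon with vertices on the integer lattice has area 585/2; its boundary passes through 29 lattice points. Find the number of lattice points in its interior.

279

From Pick's theorem, I = A − B/2 + 1 = 585/2 − 29/2 + 1 = 279.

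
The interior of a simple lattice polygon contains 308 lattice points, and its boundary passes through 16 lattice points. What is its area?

By Pick's theorem, A = I + B/2 − 1 = 308 + 16/2 − 1 = 315.

315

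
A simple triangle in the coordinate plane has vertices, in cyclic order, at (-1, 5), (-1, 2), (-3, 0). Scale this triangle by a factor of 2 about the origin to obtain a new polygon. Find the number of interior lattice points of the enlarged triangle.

7

Using the shoelace formula, 2A = |[(-1)·2 − (-1)·5] + [(-1)·0 − (-3)·2] + [(-3)·5 − (-1)·0]| = 6, so the area is 3.
Summing gcd(|Δx|,|Δy|) over the edges gives the boundary count: gcd(0,3) + gcd(2,2) + gcd(2,5) = 3+2+1 = 6.
Scaling by 2 multiplies the area by 2² = 4 (so the new area is 12) and multiplies the boundary lattice-point count by 2, giving 12.
By Pick's theorem, the interior count of the dilated polygon is 12 − 12/2 + 1 = 7.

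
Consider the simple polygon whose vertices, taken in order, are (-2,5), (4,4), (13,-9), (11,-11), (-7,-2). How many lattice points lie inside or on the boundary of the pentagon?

By the shoelace formula, twice the signed area is |((-2)·4 − 4·5) + (4·(-9) − 13·4) + (13·(-11) − 11·(-9)) + (11·(-2) − (-7)·(-11)) + ((-7)·5 − (-2)·(-2))| = 298, so the area is 149.
Along each edge there are gcd(|Δx|,|Δy|)+1 lattice points, so counting each shared vertex once the boundary has gcd(6,1) + gcd(9,13) + gcd(2,2) + gcd(18,9) + gcd(5,7) = 1+1+2+9+1 = 14.
Pick's theorem gives I = A − B/2 + 1 = 149 − 14/2 + 1 = 143, so the closed region contains I + B = 143 + 14 = 157 lattice points.

157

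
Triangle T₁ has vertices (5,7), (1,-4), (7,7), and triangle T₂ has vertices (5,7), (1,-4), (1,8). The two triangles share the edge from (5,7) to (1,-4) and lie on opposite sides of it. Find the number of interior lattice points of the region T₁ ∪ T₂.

28

The union is the simple quadrilateral with vertices (5,7), (7,7), (1,-4), (1,8) in order.
The shoelace formula gives twice the area as |(5·7 − 7·7) + (7·(-4) − 1·7) + (1·8 − 1·(-4)) + (1·7 − 5·8)| = 70, so the area is 35.
Along each edge there are gcd(|Δx|,|Δy|)+1 lattice points, so counting each shared vertex once the boundary has gcd(2,0) + gcd(6,11) + gcd(0,12) + gcd(4,1) = 2+1+12+1 = 16.
By Pick's theorem I = A − B/2 + 1 = 35 − 16/2 + 1 = 28.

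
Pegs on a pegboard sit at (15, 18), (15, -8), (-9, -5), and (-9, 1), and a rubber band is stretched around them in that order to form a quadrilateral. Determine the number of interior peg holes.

Using the shoelace formula, 2A = |[15·(-8) − 15·18] + [15·(-5) − (-9)·(-8)] + [(-9)·1 − (-9)·(-5)] + [(-9)·18 − 15·1]| = 768, so the area is 384.
Summing gcd(|Δx|,|Δy|) over the edges gives the boundary count: gcd(0,26) + gcd(24,3) + gcd(0,6) + gcd(24,17) = 26+3+6+1 = 36.
By Pick's theorem A = I + B/2 − 1, so I = 384 − 36/2 + 1 = 367.

367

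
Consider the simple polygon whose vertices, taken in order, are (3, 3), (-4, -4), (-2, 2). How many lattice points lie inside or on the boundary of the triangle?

20

The shoelace formula gives twice the area as |(3·(-4) − (-4)·3) + ((-4)·2 − (-2)·(-4)) + ((-2)·3 − 3·2)| = 28, so the area is 14.
Summing gcd(|Δx|,|Δy|) over the edges gives the boundary count: gcd(7,7) + gcd(2,6) + gcd(5,1) = 7+2+1 = 10.
Pick's theorem gives I = A − B/2 + 1 = 14 − 10/2 + 1 = 10, so the closed region contains I + B = 10 + 10 = 20 lattice points.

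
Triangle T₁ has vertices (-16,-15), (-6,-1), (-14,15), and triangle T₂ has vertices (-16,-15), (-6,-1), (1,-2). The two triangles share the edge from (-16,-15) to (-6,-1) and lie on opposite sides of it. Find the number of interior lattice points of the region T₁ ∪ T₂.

185

The union is the simple quadrilateral with vertices (-16,-15), (-14,15), (-6,-1), (1,-2) in order.
By the shoelace formula, twice the signed area is |((-16)·15 − (-14)·(-15)) + ((-14)·(-1) − (-6)·15) + ((-6)·(-2) − 1·(-1)) + (1·(-15) − (-16)·(-2))| = 380, so the area is 190.
Along each edge there are gcd(|Δx|,|Δy|)+1 lattice points, so counting each shared vertex once the boundary has gcd(2,30) + gcd(8,16) + gcd(7,1) + gcd(17,13) = 2+8+1+1 = 12.
By Pick's theorem I = A − B/2 + 1 = 190 − 12/2 + 1 = 185.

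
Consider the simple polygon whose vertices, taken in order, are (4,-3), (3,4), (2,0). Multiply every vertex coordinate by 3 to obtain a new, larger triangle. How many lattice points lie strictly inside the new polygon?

46

The shoelace formula gives twice the area as |(4·4 − 3·(-3)) + (3·0 − 2·4) + (2·(-3) − 4·0)| = 11, so the area is 5.5.
The number of boundary lattice points is Σ gcd(|Δx|,|Δy|) = gcd(1,7) + gcd(1,4) + gcd(2,3) = 1+1+1 = 3.
Scaling by 3 multiplies the area by 3² = 9 (so the new area is 99/2) and multiplies the boundary lattice-point count by 3, giving 9.
By Pick's theorem, the interior count of the dilated polygon is 99/2 − 9/2 + 1 = 46.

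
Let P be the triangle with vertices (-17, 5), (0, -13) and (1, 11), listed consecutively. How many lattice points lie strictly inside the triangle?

210

The shoelace formula gives twice the area as |((-17)·(-13) − 0·5) + (0·11 − 1·(-13)) + (1·5 − (-17)·11)| = 426, so the area is 213.
Summing gcd(|Δx|,|Δy|) over the edges gives the boundary count: gcd(17,18) + gcd(1,24) + gcd(18,6) = 1+1+6 = 8.
By Pick's theorem A = I + B/2 − 1, so I = 213 − 8/2 + 1 = 210.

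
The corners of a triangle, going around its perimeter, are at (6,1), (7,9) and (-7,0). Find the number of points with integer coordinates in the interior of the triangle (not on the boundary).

51

Using the shoelace formula, 2A = |[6·9 − 7·1] + [7·0 − (-7)·9] + [(-7)·1 − 6·0]| = 103, so the area is 51.5.
The number of boundary lattice points is Σ gcd(|Δx|,|Δy|) = gcd(1,8) + gcd(14,9) + gcd(13,1) = 1+1+1 = 3.
By Pick's theorem A = I + B/2 − 1, so I = 51.5 − 3/2 + 1 = 51.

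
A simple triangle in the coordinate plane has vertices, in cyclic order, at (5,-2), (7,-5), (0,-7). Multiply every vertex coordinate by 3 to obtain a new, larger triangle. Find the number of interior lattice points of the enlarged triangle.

Using the shoelace formula, 2A = |(5·(-5) − 7·(-2)) + (7·(-7) − 0·(-5)) + (0·(-2) − 5·(-7))| = 25, so the area is 25/2.
The number of boundary lattice points is Σ gcd(|Δx|,|Δy|) = gcd(2,3) + gcd(7,2) + gcd(5,5) = 1+1+5 = 7.
Scaling by 3 multiplies the area by 3² = 9 (so the new area is 225/2) and multiplies the boundary lattice-point count by 3, giving 21.
By Pick's theorem, the interior count of the dilated polygon is 225/2 − 21/2 + 1 = 103.

103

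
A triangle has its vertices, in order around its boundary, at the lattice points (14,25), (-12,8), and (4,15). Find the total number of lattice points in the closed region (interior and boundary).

By the shoelace formula, twice the signed area is |[14·8 − (-12)·25] + [(-12)·15 − 4·8] + [4·25 − 14·15]| = 90, so the area is 45.
Along each edge there are gcd(|Δx|,|Δy|)+1 lattice points, so counting each shared vertex once the boundary has gcd(26,17) + gcd(16,7) + gcd(10,10) = 1+1+10 = 12.
Pick's theorem gives I = A − B/2 + 1 = 45 − 12/2 + 1 = 40, so the closed region contains I + B = 40 + 12 = 52 lattice points.

52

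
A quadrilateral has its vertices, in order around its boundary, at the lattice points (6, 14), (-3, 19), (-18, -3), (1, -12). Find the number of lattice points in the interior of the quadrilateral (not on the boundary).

By the shoelace formula, twice the signed area is |(6·19 − (-3)·14) + ((-3)·(-3) − (-18)·19) + ((-18)·(-12) − 1·(-3)) + (1·14 − 6·(-12))| = 812, so the area is 406.
The number of boundary lattice points is Σ gcd(|Δx|,|Δy|) = gcd(9,5) + gcd(15,22) + gcd(19,9) + gcd(5,26) = 1+1+1+1 = 4.
By Pick's theorem A = I + B/2 − 1, so I = 406 − 4/2 + 1 = 405.

405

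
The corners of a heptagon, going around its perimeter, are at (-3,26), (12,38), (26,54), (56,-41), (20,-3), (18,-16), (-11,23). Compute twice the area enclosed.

The shoelace formula gives twice the area as |[(-3)·38 − 12·26] + [12·54 − 26·38] + [26·(-41) − 56·54] + [56·(-3) − 20·(-41)] + [20·(-16) − 18·(-3)] + [18·23 − (-11)·(-16)] + [(-11)·26 − (-3)·23]| = 4449, so the area is 4449/2.

4449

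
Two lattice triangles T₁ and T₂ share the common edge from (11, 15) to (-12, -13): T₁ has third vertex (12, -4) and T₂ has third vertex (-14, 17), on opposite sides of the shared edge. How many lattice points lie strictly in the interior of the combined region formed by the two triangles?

The union is the simple quadrilateral with vertices (11, 15), (12, -4), (-12, -13), (-14, 17) in order.
By the shoelace formula, twice the signed area is |(11·(-4) − 12·15) + (12·(-13) − (-12)·(-4)) + ((-12)·17 − (-14)·(-13)) + ((-14)·15 − 11·17)| = 1211, so the area is 1211/2.
The number of boundary lattice points is Σ gcd(|Δx|,|Δy|) = gcd(1,19) + gcd(24,9) + gcd(2,30) + gcd(25,2) = 1+3+2+1 = 7.
By Pick's theorem I = A − B/2 + 1 = 1211/2 − 7/2 + 1 = 603.

603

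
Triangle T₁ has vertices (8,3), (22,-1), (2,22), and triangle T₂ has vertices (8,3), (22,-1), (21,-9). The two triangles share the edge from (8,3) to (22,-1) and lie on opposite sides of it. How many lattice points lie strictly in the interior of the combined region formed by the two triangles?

The union is the simple quadrilateral with vertices (8,3), (2,22), (22,-1), (21,-9) in order.
By the shoelace formula, twice the signed area is |(8·22 − 2·3) + (2·(-1) − 22·22) + (22·(-9) − 21·(-1)) + (21·3 − 8·(-9))| = 358, so the area is 179.
Along each edge there are gcd(|Δx|,|Δy|)+1 lattice points, so counting each shared vertex once the boundary has gcd(6,19) + gcd(20,23) + gcd(1,8) + gcd(13,12) = 1+1+1+1 = 4.
By Pick's theorem I = A − B/2 + 1 = 179 − 4/2 + 1 = 178.

178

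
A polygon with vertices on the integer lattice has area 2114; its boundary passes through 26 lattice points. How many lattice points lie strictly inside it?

2102

Pick's theorem A = I + B/2 − 1 rearranges to I = A − B/2 + 1 = 2114 − 26/2 + 1 = 2102.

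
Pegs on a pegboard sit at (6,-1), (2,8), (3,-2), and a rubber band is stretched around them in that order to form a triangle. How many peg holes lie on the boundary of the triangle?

The number of boundary lattice points is Σ gcd(|Δx|,|Δy|) = gcd(4,9) + gcd(1,10) + gcd(3,1) = 1+1+1 = 3.

3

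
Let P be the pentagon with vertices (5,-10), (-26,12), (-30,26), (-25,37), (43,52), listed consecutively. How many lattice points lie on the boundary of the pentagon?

7

Summing gcd(|Δx|,|Δy|) over the edges gives the boundary count: gcd(31,22) + gcd(4,14) + gcd(5,11) + gcd(68,15) + gcd(38,62) = 1+2+1+1+2 = 7.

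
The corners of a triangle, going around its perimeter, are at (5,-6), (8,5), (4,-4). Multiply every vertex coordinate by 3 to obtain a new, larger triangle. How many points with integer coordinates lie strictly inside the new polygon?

73

The shoelace formula gives twice the area as |(5·5 − 8·(-6)) + (8·(-4) − 4·5) + (4·(-6) − 5·(-4))| = 17, so the area is 17/2.
Along each edge there are gcd(|Δx|,|Δy|)+1 lattice points, so counting each shared vertex once the boundary has gcd(3,11) + gcd(4,9) + gcd(1,2) = 1+1+1 = 3.
Scaling by 3 multiplies the area by 3² = 9 (so the new area is 76.5) and multiplies the boundary lattice-point count by 3, giving 9.
By Pick's theorem, the interior count of the dilated polygon is 76.5 − 9/2 + 1 = 73.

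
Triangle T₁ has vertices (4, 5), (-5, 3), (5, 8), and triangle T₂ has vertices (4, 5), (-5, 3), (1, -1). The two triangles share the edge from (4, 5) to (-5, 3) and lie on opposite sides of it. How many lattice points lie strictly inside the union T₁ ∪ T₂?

32

The union is the simple quadrilateral with vertices (4, 5), (5, 8), (-5, 3), (1, -1) in order.
By the shoelace formula, twice the signed area is |(4·8 − 5·5) + (5·3 − (-5)·8) + ((-5)·(-1) − 1·3) + (1·5 − 4·(-1))| = 73, so the area is 36.5.
Summing gcd(|Δx|,|Δy|) over the edges gives the boundary count: gcd(1,3) + gcd(10,5) + gcd(6,4) + gcd(3,6) = 1+5+2+3 = 11.
By Pick's theorem I = A − B/2 + 1 = 36.5 − 11/2 + 1 = 32.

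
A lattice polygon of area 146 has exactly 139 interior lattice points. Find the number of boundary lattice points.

Pick's theorem gives A = I + B/2 − 1, so B = 2(A − I + 1) = 2(146 − 139 + 1) = 16.

16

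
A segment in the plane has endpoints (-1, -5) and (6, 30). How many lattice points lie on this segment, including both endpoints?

The number of lattice points on a segment between lattice points is gcd(|Δx|,|Δy|) + 1 = gcd(7,35) + 1 = 7 + 1 = 8.

8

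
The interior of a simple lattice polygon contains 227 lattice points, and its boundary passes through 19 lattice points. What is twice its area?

Pick's theorem states A = I + B/2 − 1, so A = 227 + 19/2 − 1 = 471/2.
Hence 2A = 471.

471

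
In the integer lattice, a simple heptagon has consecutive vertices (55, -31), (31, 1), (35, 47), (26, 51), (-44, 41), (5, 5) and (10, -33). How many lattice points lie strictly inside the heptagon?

3577

By the shoelace formula, twice the signed area is |[55·1 − 31·(-31)] + [31·47 − 35·1] + [35·51 − 26·47] + [26·41 − (-44)·51] + [(-44)·5 − 5·41] + [5·(-33) − 10·5] + [10·(-31) − 55·(-33)]| = 7176, so the area is 3588.
The number of boundary lattice points is Σ gcd(|Δx|,|Δy|) = gcd(24,32) + gcd(4,46) + gcd(9,4) + gcd(70,10) + gcd(49,36) + gcd(5,38) + gcd(45,2) = 8+2+1+10+1+1+1 = 24.
By Pick's theorem A = I + B/2 − 1, so I = 3588 − 24/2 + 1 = 3577.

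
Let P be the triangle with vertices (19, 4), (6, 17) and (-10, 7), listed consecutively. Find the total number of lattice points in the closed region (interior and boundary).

The shoelace formula gives twice the area as |[19·17 − 6·4] + [6·7 − (-10)·17] + [(-10)·4 − 19·7]| = 338, so the area is 169.
Along each edge there are gcd(|Δx|,|Δy|)+1 lattice points, so counting each shared vertex once the boundary has gcd(13,13) + gcd(16,10) + gcd(29,3) = 13+2+1 = 16.
Pick's theorem gives I = A − B/2 + 1 = 169 − 16/2 + 1 = 162, so the closed region contains I + B = 162 + 16 = 178 lattice points.

178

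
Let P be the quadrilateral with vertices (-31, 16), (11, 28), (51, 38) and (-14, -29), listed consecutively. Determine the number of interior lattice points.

The shoelace formula gives twice the area as |((-31)·28 − 11·16) + (11·38 − 51·28) + (51·(-29) − (-14)·38) + ((-14)·16 − (-31)·(-29))| = 4124, so the area is 2062.
The number of boundary lattice points is Σ gcd(|Δx|,|Δy|) = gcd(42,12) + gcd(40,10) + gcd(65,67) + gcd(17,45) = 6+10+1+1 = 18.
By Pick's theorem A = I + B/2 − 1, so I = 2062 − 18/2 + 1 = 2054.

2054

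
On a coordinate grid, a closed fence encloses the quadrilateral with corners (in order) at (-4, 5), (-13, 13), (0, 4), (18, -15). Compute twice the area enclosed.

81

Using the shoelace formula, 2A = |[(-4)·13 − (-13)·5] + [(-13)·4 − 0·13] + [0·(-15) − 18·4] + [18·5 − (-4)·(-15)]| = 81, so the area is 40.5.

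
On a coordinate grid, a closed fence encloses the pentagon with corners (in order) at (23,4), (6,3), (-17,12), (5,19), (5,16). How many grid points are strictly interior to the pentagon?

Using the shoelace formula, 2A = |(23·3 − 6·4) + (6·12 − (-17)·3) + ((-17)·19 − 5·12) + (5·16 − 5·19) + (5·4 − 23·16)| = 578, so the area is 289.
The number of boundary lattice points is Σ gcd(|Δx|,|Δy|) = gcd(17,1) + gcd(23,9) + gcd(22,7) + gcd(0,3) + gcd(18,12) = 1+1+1+3+6 = 12.
By Pick's theorem A = I + B/2 − 1, so I = 289 − 12/2 + 1 = 284.

284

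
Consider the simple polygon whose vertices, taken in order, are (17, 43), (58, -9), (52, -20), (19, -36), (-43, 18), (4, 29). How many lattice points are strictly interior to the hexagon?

3836

The shoelace formula gives twice the area as |[17·(-9) − 58·43] + [58·(-20) − 52·(-9)] + [52·(-36) − 19·(-20)] + [19·18 − (-43)·(-36)] + [(-43)·29 − 4·18] + [4·43 − 17·29]| = 7677, so the area is 3838.5.
The number of boundary lattice points is Σ gcd(|Δx|,|Δy|) = gcd(41,52) + gcd(6,11) + gcd(33,16) + gcd(62,54) + gcd(47,11) + gcd(13,14) = 1+1+1+2+1+1 = 7.
Pick's theorem gives I = A − B/2 + 1 = 3838.5 − 7/2 + 1 = 3836.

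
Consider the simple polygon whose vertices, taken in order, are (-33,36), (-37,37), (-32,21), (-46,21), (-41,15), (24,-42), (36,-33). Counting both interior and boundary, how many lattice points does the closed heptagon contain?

By the shoelace formula, twice the signed area is |[(-33)·37 − (-37)·36] + [(-37)·21 − (-32)·37] + [(-32)·21 − (-46)·21] + [(-46)·15 − (-41)·21] + [(-41)·(-42) − 24·15] + [24·(-33) − 36·(-42)] + [36·36 − (-33)·(-33)]| = 3272, so the area is 1636.
Along each edge there are gcd(|Δx|,|Δy|)+1 lattice points, so counting each shared vertex once the boundary has gcd(4,1) + gcd(5,16) + gcd(14,0) + gcd(5,6) + gcd(65,57) + gcd(12,9) + gcd(69,69) = 1+1+14+1+1+3+69 = 90.
Pick's theorem gives I = A − B/2 + 1 = 1636 − 90/2 + 1 = 1592, so the closed region contains I + B = 1592 + 90 = 1682 lattice points.

1682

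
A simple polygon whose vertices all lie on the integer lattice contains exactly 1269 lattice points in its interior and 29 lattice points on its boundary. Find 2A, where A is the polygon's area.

Pick's theorem states A = I + B/2 − 1, so A = 1269 + 29/2 − 1 = 2565/2.
Hence 2A = 2565.

2565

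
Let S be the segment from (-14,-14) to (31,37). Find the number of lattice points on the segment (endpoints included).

4

The number of lattice points on a segment between lattice points is gcd(|Δx|,|Δy|) + 1 = gcd(45,51) + 1 = 3 + 1 = 4.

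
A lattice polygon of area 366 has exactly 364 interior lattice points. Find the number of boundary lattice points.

6

Pick's theorem gives A = I + B/2 − 1, so B = 2(A − I + 1) = 2(366 − 364 + 1) = 6.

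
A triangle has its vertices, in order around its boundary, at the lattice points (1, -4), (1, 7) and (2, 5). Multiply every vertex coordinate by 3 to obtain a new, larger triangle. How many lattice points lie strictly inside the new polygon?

31

The shoelace formula gives twice the area as |(1·7 − 1·(-4)) + (1·5 − 2·7) + (2·(-4) − 1·5)| = 11, so the area is 11/2.
Along each edge there are gcd(|Δx|,|Δy|)+1 lattice points, so counting each shared vertex once the boundary has gcd(0,11) + gcd(1,2) + gcd(1,9) = 11+1+1 = 13.
Scaling by 3 multiplies the area by 3² = 9 (so the new area is 99/2) and multiplies the boundary lattice-point count by 3, giving 39.
By Pick's theorem, the interior count of the dilated polygon is 99/2 − 39/2 + 1 = 31.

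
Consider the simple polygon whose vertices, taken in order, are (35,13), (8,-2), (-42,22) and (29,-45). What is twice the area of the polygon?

The shoelace formula gives twice the area as |[35·(-2) − 8·13] + [8·22 − (-42)·(-2)] + [(-42)·(-45) − 29·22] + [29·13 − 35·(-45)]| = 3122, so the area is 1561.

3122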